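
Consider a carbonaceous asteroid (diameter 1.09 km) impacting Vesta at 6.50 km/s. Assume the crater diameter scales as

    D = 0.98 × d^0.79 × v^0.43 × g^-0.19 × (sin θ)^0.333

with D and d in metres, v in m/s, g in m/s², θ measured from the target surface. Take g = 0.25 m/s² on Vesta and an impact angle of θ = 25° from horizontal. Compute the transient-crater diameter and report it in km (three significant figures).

D ≈ 10.5 km

In SI units: d = 1090 m, v = 6500 m/s.
d^0.79 = 1090^0.79 = 250.9
v^0.43 = 6500^0.43 = 43.61
g^-0.19 = 0.25^-0.19 = 1.301
(sin 25°)^0.333 = 0.4226^0.333 = 0.7506
D = 0.98 × 250.9 × 43.61 × 1.301 × 0.7506 = 10471 m
   = 10.47 km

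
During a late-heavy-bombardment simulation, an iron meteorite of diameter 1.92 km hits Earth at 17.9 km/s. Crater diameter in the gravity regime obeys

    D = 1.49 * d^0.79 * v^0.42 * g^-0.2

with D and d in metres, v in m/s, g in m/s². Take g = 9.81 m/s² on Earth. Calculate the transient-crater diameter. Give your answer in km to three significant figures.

In SI units: d = 1920 m, v = 17900 m/s.
d^0.79 = 1920^0.79 = 392.5
v^0.42 = 17900^0.42 = 61.12
g^-0.2 = 9.81^-0.2 = 0.6334
D = 1.49 × 392.5 × 61.12 × 0.6334 = 22641 m
   = 22.64 km

D ≈ 22.6 km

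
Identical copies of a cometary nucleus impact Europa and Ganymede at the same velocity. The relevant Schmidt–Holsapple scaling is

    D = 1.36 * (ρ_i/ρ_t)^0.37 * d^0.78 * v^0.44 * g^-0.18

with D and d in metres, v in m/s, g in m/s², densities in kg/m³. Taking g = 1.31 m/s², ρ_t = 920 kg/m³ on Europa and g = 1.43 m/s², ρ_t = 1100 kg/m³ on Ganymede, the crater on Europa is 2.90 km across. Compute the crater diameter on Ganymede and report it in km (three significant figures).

The impactor-only factors (d, v, ρ_i) cancel in the ratio, leaving D_Ganymede/D_Europa = (g_Ganymede/g_Europa)^-0.18 · (ρ_t,Europa/ρ_t,Ganymede)^0.37.
(1.43/1.31)^-0.18 = 1.092^-0.18 = 0.9843
(920/1100)^0.37 = 0.8364^0.37 = 0.9360
Ratio = 0.9843 × 0.9360 = 0.9213
D_Ganymede = 0.9213 × 2.90 km = 2.67 km

D ≈ 2.67 km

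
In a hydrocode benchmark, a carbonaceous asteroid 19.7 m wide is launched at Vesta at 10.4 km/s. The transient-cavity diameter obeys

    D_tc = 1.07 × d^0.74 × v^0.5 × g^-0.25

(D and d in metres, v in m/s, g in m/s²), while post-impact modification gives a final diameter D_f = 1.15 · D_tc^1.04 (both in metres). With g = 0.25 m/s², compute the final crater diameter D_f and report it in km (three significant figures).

v = 10400 m/s.
d^0.74 = 19.7^0.74 = 9.076
v^0.5 = 10400^0.5 = 102.0
g^-0.25 = 0.25^-0.25 = 1.414
D_tc = 1.07 × 9.076 × 102.0 × 1.414 = 1401 m
D_f = 1.15 × (1401)^1.04 = 2153 m
     = 2.153 km

D_f ≈ 2.15 km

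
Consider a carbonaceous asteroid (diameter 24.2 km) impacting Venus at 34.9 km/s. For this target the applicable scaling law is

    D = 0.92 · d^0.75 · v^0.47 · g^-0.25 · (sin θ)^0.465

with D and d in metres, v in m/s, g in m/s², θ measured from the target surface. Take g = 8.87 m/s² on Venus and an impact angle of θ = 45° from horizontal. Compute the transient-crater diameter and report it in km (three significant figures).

In SI units: d = 24200 m, v = 34900 m/s.
d^0.75 = 24200^0.75 = 1940
v^0.47 = 34900^0.47 = 136.5
g^-0.25 = 8.87^-0.25 = 0.5795
(sin 45°)^0.465 = 0.7071^0.465 = 0.8512
D = 0.92 × 1940 × 136.5 × 0.5795 × 0.8512 = 1.202 × 10^5 m
   = 120.2 km

D ≈ 120 km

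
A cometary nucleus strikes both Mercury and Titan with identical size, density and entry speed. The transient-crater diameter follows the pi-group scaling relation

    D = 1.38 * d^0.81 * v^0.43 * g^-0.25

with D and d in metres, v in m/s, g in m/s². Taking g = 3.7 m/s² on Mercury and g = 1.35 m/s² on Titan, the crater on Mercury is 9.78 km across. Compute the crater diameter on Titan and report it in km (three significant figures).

All impactor-dependent factors cancel in the ratio, leaving D_Titan/D_Mercury = (g_Titan/g_Mercury)^-0.25.
(1.35/3.7)^-0.25 = 0.3649^-0.25 = 1.287
D_Titan = 1.287 × 9.78 km = 12.6 km

D ≈ 12.6 km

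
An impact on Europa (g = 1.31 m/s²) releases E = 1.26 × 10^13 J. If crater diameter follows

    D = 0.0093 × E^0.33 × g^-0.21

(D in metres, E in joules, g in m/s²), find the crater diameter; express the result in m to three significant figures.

E^0.33 = (1.26 × 10^13)^0.33 = 2.104 × 10^4
g^-0.21 = 1.31^-0.21 = 0.9449
D = 0.0093 × 2.104 × 10^4 × 0.9449 = 184.9 m

D ≈ 185 m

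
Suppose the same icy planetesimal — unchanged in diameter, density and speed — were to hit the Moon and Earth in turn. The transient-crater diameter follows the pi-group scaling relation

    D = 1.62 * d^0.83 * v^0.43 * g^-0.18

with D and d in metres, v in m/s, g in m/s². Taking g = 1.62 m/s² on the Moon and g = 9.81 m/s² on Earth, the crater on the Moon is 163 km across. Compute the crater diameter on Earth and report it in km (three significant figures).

D ≈ 118 km

All impactor-dependent factors cancel in the ratio, leaving D_Earth/D_Moon = (g_Earth/g_Moon)^-0.18.
(9.81/1.62)^-0.18 = 6.056^-0.18 = 0.7231
D_Earth = 0.7231 × 163 km = 118 km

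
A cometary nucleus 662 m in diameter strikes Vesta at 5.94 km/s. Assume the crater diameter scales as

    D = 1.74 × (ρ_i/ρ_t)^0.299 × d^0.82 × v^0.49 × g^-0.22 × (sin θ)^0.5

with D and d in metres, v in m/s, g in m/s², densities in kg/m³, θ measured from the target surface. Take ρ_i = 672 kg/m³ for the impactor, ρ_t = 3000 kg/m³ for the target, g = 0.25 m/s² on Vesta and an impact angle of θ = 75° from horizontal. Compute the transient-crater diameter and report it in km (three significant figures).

D ≈ 21.6 km

In SI units: v = 5940 m/s.
(ρ_i/ρ_t)^0.299 = (672/3000)^0.299 = 0.6393
d^0.82 = 662^0.82 = 205.6
v^0.49 = 5940^0.49 = 70.66
g^-0.22 = 0.25^-0.22 = 1.357
(sin 75°)^0.5 = 0.9659^0.5 = 0.9828
D = 1.74 × 0.6393 × 205.6 × 70.66 × 1.357 × 0.9828 = 21552 m
   = 21.55 km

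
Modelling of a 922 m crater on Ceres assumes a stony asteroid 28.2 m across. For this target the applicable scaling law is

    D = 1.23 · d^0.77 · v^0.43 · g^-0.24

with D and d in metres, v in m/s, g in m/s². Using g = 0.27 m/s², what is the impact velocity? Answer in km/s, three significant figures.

Rearranging for v: v = [D / (1.23 · 28.2^0.77 · 0.27^-0.24)]^(1/0.43).
28.2^0.77 = 13.08
0.27^-0.24 = 1.369
Denominator = 1.23 × 13.08 × 1.369 = 22.03
D / 22.03 = 922 / 22.03 = 41.85
v = 41.85^(1/0.43) = 41.85^2.3256 = 5908 m/s

v ≈ 5.91 km/s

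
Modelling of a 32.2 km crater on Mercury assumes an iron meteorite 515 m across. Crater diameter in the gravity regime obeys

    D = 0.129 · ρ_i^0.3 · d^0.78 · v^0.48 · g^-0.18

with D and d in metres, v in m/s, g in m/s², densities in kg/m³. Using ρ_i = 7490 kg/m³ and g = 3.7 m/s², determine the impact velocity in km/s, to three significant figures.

Rearranging for v: v = [D / (0.129 · 7490^0.3 · 515^0.78 · 3.7^-0.18)]^(1/0.48).
D = 32200 m.
7490^0.3 = 14.53
515^0.78 = 130.4
3.7^-0.18 = 0.7902
Denominator = 0.129 × 14.53 × 130.4 × 0.7902 = 193.1
D / 193.1 = 32200 / 193.1 = 166.8
v = 166.8^(1/0.48) = 166.8^2.0833 = 42609 m/s

v ≈ 42.6 km/s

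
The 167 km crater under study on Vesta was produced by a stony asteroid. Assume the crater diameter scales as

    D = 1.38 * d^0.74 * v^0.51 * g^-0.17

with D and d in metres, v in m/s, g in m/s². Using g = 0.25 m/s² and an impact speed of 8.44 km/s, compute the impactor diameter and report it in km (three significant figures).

d ≈ 10.6 km

Rearranging for d: d = [D / (1.38 · 8440^0.51 · 0.25^-0.17)]^(1/0.74).
D = 167000 m.
8440^0.51 = 100.6
0.25^-0.17 = 1.266
Denominator = 1.38 × 100.6 × 1.266 = 175.8
D / 175.8 = 167000 / 175.8 = 949.9
d = 949.9^(1/0.74) = 949.9^1.3514 = 10569 m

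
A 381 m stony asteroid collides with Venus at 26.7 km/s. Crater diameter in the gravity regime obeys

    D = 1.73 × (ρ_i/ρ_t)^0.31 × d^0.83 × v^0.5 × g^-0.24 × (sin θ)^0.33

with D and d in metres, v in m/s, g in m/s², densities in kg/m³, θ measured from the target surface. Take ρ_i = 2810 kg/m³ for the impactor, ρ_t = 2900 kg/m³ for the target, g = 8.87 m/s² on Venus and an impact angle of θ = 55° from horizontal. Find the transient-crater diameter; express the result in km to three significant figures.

In SI units: v = 26700 m/s.
(ρ_i/ρ_t)^0.31 = (2810/2900)^0.31 = 0.9903
d^0.83 = 381^0.83 = 138.7
v^0.5 = 26700^0.5 = 163.4
g^-0.24 = 8.87^-0.24 = 0.5922
(sin 55°)^0.33 = 0.8192^0.33 = 0.9363
D = 1.73 × 0.9903 × 138.7 × 163.4 × 0.5922 × 0.9363 = 21529 m
   = 21.53 km

D ≈ 21.5 km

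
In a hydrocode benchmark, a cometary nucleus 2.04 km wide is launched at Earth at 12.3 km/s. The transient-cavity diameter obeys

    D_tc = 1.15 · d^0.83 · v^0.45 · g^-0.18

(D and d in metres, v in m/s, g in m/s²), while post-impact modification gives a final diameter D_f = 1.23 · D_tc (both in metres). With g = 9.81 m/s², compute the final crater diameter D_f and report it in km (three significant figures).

D_f ≈ 36.3 km

In SI: d = 2040 m, v = 12300 m/s.
d^0.83 = 2040^0.83 = 558.5
v^0.45 = 12300^0.45 = 69.26
g^-0.18 = 9.81^-0.18 = 0.6630
D_tc = 1.15 × 558.5 × 69.26 × 0.6630 = 29490 m
D_f = 1.23 × 29490 = 36273 m
     = 36.27 km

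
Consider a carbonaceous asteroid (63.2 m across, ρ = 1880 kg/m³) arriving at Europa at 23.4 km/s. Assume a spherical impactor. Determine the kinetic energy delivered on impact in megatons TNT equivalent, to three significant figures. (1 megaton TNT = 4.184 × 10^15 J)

v = 23400 m/s.
Mass m = (π/6) ρ d³ = (π/6) × 1880 × (63.2)³ = 2.485 × 10^8 kg
E = ½ m v² = 0.5 × 2.485 × 10^8 × (23400)² = 6.803 × 10^16 J
   = 6.803 × 10^16 / 4.184×10^15 = 16.26 Mt

E ≈ 16.3 Mt TNT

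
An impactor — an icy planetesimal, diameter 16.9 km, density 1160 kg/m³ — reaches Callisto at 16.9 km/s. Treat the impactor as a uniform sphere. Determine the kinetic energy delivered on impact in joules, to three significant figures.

E ≈ 4.19 × 10^23 J

d = 16900 m; v = 16900 m/s.
Mass m = (π/6) ρ d³ = (π/6) × 1160 × (16900)³ = 2.932 × 10^15 kg
E = ½ m v² = 0.5 × 2.932 × 10^15 × (16900)² = 4.187 × 10^23 J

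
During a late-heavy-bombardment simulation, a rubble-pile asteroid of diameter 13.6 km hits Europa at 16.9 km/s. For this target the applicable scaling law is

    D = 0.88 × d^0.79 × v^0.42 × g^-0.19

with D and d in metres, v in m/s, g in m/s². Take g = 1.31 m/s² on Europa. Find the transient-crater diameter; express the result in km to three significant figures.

In SI units: d = 13600 m, v = 16900 m/s.
d^0.79 = 13600^0.79 = 1843
v^0.42 = 16900^0.42 = 59.66
g^-0.19 = 1.31^-0.19 = 0.9500
D = 0.88 × 1843 × 59.66 × 0.9500 = 91921 m
   = 91.92 km

D ≈ 91.9 km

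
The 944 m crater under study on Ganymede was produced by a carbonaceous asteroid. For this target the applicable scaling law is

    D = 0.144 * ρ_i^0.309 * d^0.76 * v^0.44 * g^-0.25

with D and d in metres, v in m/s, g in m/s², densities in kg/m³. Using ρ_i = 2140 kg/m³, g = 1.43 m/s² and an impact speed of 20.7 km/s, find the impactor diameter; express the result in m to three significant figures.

d ≈ 16.6 m

Rearranging for d: d = [D / (0.144 · 2140^0.309 · 20700^0.44 · 1.43^-0.25)]^(1/0.76).
2140^0.309 = 10.69
20700^0.44 = 79.26
1.43^-0.25 = 0.9145
Denominator = 0.144 × 10.69 × 79.26 × 0.9145 = 111.6
D / 111.6 = 944 / 111.6 = 8.459
d = 8.459^(1/0.76) = 8.459^1.3158 = 16.60 m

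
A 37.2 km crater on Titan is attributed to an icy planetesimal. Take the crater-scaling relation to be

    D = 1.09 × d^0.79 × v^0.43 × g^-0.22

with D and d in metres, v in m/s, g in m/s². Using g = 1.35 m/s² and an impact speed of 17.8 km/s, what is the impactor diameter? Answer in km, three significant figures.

d ≈ 2.89 km

Rearranging for d: d = [D / (1.09 · 17800^0.43 · 1.35^-0.22)]^(1/0.79).
D = 37200 m.
17800^0.43 = 67.25
1.35^-0.22 = 0.9361
Denominator = 1.09 × 67.25 × 0.9361 = 68.62
D / 68.62 = 37200 / 68.62 = 542.1
d = 542.1^(1/0.79) = 542.1^1.2658 = 2889 m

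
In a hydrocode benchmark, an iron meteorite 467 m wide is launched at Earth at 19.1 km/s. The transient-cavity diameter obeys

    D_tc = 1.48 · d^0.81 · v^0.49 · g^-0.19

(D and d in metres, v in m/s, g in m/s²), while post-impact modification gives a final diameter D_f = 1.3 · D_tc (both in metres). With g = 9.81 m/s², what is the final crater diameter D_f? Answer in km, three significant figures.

D_f ≈ 22.7 km

v = 19100 m/s.
d^0.81 = 467^0.81 = 145.3
v^0.49 = 19100^0.49 = 125.2
g^-0.19 = 9.81^-0.19 = 0.6480
D_tc = 1.48 × 145.3 × 125.2 × 0.6480 = 17450 m
D_f = 1.3 × 17450 = 22685 m
     = 22.68 km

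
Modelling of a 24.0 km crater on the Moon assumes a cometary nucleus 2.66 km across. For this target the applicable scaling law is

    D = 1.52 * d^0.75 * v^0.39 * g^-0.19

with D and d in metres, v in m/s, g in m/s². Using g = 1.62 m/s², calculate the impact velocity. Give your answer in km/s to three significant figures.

Rearranging for v: v = [D / (1.52 · 2660^0.75 · 1.62^-0.19)]^(1/0.39).
D = 24000 m.
2660^0.75 = 370.4
1.62^-0.19 = 0.9124
Denominator = 1.52 × 370.4 × 0.9124 = 513.7
D / 513.7 = 24000 / 513.7 = 46.72
v = 46.72^(1/0.39) = 46.72^2.5641 = 19089 m/s

v ≈ 19.1 km/s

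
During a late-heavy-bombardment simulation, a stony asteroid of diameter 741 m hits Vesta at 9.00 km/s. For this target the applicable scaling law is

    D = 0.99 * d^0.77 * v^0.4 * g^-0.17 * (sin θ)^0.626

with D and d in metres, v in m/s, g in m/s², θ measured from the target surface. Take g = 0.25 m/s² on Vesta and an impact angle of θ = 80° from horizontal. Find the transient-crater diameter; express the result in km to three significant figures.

D ≈ 7.68 km

In SI units: v = 9000 m/s.
d^0.77 = 741^0.77 = 162.1
v^0.4 = 9000^0.4 = 38.17
g^-0.17 = 0.25^-0.17 = 1.266
(sin 80°)^0.626 = 0.9848^0.626 = 0.9905
D = 0.99 × 162.1 × 38.17 × 1.266 × 0.9905 = 7681 m
   = 7.681 km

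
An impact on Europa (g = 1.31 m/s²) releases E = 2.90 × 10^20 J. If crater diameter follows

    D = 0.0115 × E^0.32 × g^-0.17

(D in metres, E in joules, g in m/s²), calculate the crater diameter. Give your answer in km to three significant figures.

D ≈ 38.8 km

E^0.32 = (2.90 × 10^20)^0.32 = 3.532 × 10^6
g^-0.17 = 1.31^-0.17 = 0.9551
D = 0.0115 × 3.532 × 10^6 × 0.9551 = 38794 m
   = 38.79 km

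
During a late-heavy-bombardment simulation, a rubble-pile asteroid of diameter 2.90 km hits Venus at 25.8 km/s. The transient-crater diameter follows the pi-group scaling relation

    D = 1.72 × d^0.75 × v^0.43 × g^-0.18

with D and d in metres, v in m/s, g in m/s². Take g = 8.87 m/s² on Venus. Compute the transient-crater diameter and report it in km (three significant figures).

D ≈ 36.2 km

In SI units: d = 2900 m, v = 25800 m/s.
d^0.75 = 2900^0.75 = 395.2
v^0.43 = 25800^0.43 = 78.89
g^-0.18 = 8.87^-0.18 = 0.6751
D = 1.72 × 395.2 × 78.89 × 0.6751 = 36202 m
   = 36.20 km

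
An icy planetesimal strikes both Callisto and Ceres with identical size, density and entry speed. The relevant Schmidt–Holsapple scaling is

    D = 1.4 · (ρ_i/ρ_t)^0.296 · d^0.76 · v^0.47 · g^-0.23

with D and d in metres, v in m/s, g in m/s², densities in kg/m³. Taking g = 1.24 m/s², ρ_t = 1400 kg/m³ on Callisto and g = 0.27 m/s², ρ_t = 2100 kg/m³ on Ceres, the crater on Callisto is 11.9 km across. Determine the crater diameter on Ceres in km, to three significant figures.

D ≈ 15.0 km

The impactor-only factors (d, v, ρ_i) cancel in the ratio, leaving D_Ceres/D_Callisto = (g_Ceres/g_Callisto)^-0.23 · (ρ_t,Callisto/ρ_t,Ceres)^0.296.
(0.27/1.24)^-0.23 = 0.2177^-0.23 = 1.420
(1400/2100)^0.296 = 0.6667^0.296 = 0.8869
Ratio = 1.420 × 0.8869 = 1.259
D_Ceres = 1.259 × 11.9 km = 15.0 km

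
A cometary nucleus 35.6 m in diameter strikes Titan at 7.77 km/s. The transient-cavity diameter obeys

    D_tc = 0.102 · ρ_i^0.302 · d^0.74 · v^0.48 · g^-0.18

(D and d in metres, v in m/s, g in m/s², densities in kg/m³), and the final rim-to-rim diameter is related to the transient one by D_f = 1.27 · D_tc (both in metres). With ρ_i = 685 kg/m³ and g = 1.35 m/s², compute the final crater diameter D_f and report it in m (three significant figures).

D_f ≈ 914 m

v = 7770 m/s.
ρ_i^0.302 = 685^0.302 = 7.184
d^0.74 = 35.6^0.74 = 14.06
v^0.48 = 7770^0.48 = 73.69
g^-0.18 = 1.35^-0.18 = 0.9474
D_tc = 0.102 × 7.184 × 14.06 × 73.69 × 0.9474 = 719.3 m
D_f = 1.27 × 719.3 = 913.5 m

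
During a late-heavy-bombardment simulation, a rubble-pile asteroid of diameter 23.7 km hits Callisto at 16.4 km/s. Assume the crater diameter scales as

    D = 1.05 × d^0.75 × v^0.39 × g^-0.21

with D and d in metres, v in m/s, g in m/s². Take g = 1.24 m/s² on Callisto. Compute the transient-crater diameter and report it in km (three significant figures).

In SI units: d = 23700 m, v = 16400 m/s.
d^0.75 = 23700^0.75 = 1910
v^0.39 = 16400^0.39 = 44.03
g^-0.21 = 1.24^-0.21 = 0.9558
D = 1.05 × 1910 × 44.03 × 0.9558 = 84399 m
   = 84.40 km

D ≈ 84.4 km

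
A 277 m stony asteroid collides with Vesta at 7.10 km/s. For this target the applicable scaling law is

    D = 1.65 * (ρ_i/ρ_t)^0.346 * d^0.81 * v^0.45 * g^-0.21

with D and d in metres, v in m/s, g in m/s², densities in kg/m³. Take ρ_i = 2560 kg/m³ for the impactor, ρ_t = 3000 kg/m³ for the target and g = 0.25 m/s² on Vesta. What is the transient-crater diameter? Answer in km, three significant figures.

D ≈ 10.8 km

In SI units: v = 7100 m/s.
(ρ_i/ρ_t)^0.346 = (2560/3000)^0.346 = 0.9466
d^0.81 = 277^0.81 = 95.15
v^0.45 = 7100^0.45 = 54.08
g^-0.21 = 0.25^-0.21 = 1.338
D = 1.65 × 0.9466 × 95.15 × 54.08 × 1.338 = 10754 m
   = 10.75 km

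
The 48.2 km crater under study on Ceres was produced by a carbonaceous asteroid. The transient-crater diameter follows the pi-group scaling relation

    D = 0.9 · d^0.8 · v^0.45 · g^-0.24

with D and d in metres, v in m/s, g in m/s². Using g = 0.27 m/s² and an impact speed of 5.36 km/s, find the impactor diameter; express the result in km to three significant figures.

Rearranging for d: d = [D / (0.9 · 5360^0.45 · 0.27^-0.24)]^(1/0.8).
D = 48200 m.
5360^0.45 = 47.66
0.27^-0.24 = 1.369
Denominator = 0.9 × 47.66 × 1.369 = 58.72
D / 58.72 = 48200 / 58.72 = 820.8
d = 820.8^(1/0.8) = 820.8^1.25 = 4393 m

d ≈ 4.39 km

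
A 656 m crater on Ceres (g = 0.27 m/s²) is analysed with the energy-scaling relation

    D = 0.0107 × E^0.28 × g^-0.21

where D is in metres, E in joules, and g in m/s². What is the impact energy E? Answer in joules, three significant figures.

Rearranging: E = [D / (0.0107 · g^-0.21)]^(1/0.28).
g^-0.21 = 0.27^-0.21 = 1.316
D / (0.0107 × 1.316) = 656 / (0.01408) = 4.659 × 10^4
E = (4.659 × 10^4)^3.5714 = 4.703 × 10^16 J

E ≈ 4.70 × 10^16 J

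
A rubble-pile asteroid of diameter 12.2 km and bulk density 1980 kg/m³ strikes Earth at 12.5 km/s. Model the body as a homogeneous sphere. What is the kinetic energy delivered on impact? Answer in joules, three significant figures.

d = 12200 m; v = 12500 m/s.
Mass m = (π/6) ρ d³ = (π/6) × 1980 × (12200)³ = 1.883 × 10^15 kg
E = ½ m v² = 0.5 × 1.883 × 10^15 × (12500)² = 1.471 × 10^23 J

E ≈ 1.47 × 10^23 J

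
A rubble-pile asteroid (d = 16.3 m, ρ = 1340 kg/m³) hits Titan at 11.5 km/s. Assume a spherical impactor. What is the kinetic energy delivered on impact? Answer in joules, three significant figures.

v = 11500 m/s.
Mass m = (π/6) ρ d³ = (π/6) × 1340 × (16.3)³ = 3.039 × 10^6 kg
E = ½ m v² = 0.5 × 3.039 × 10^6 × (11500)² = 2.010 × 10^14 J

E ≈ 2.01 × 10^14 J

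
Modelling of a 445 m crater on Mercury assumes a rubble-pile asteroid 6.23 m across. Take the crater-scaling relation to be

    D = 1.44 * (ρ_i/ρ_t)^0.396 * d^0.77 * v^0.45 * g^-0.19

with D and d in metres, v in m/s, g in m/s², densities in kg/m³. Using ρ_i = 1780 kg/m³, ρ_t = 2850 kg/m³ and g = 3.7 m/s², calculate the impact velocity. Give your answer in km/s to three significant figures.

v ≈ 39.2 km/s

Rearranging for v: v = [D / (1.44 · (1780/2850)^0.396 · 6.23^0.77 · 3.7^-0.19)]^(1/0.45).
(1780/2850)^0.396 = 0.8299
6.23^0.77 = 4.090
3.7^-0.19 = 0.7799
Denominator = 1.44 × 0.8299 × 4.090 × 0.7799 = 3.812
D / 3.812 = 445 / 3.812 = 116.7
v = 116.7^(1/0.45) = 116.7^2.2222 = 39214 m/s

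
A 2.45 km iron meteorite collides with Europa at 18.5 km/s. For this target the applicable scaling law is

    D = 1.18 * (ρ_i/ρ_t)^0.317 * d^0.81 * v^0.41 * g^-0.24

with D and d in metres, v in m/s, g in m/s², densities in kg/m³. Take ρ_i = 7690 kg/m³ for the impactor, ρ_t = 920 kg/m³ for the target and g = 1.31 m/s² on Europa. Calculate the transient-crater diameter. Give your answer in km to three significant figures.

D ≈ 67.7 km

In SI units: d = 2450 m, v = 18500 m/s.
(ρ_i/ρ_t)^0.317 = (7690/920)^0.317 = 1.960
d^0.81 = 2450^0.81 = 556.2
v^0.41 = 18500^0.41 = 56.17
g^-0.24 = 1.31^-0.24 = 0.9372
D = 1.18 × 1.960 × 556.2 × 56.17 × 0.9372 = 67718 m
   = 67.72 km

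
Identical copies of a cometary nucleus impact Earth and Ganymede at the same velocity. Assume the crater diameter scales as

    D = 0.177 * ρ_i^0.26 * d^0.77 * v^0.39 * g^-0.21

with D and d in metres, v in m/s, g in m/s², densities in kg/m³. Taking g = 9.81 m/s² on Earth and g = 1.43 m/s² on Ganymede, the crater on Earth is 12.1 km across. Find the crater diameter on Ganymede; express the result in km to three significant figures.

D ≈ 18.1 km

All impactor-dependent factors cancel in the ratio, leaving D_Ganymede/D_Earth = (g_Ganymede/g_Earth)^-0.21.
(1.43/9.81)^-0.21 = 0.1458^-0.21 = 1.498
D_Ganymede = 1.498 × 12.1 km = 18.1 km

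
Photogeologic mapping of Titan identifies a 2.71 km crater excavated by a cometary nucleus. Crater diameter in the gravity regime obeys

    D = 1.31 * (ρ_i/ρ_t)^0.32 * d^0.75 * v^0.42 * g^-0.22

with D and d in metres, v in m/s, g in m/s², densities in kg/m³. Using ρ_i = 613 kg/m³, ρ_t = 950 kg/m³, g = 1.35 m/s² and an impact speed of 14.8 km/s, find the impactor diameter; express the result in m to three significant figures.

d ≈ 160 m

Rearranging for d: d = [D / (1.31 · (613/950)^0.32 · 14800^0.42 · 1.35^-0.22)]^(1/0.75).
D = 2710 m.
(613/950)^0.32 = 0.8692
14800^0.42 = 56.43
1.35^-0.22 = 0.9361
Denominator = 1.31 × 0.8692 × 56.43 × 0.9361 = 60.15
D / 60.15 = 2710 / 60.15 = 45.05
d = 45.05^(1/0.75) = 45.05^1.3333 = 160.3 m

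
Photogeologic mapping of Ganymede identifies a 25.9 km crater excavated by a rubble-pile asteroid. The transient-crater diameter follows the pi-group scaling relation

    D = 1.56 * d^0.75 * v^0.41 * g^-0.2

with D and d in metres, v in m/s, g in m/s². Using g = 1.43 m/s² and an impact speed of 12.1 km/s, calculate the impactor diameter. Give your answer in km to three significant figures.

Rearranging for d: d = [D / (1.56 · 12100^0.41 · 1.43^-0.2)]^(1/0.75).
D = 25900 m.
12100^0.41 = 47.20
1.43^-0.2 = 0.9310
Denominator = 1.56 × 47.20 × 0.9310 = 68.55
D / 68.55 = 25900 / 68.55 = 377.8
d = 377.8^(1/0.75) = 377.8^1.3333 = 2731 m

d ≈ 2.73 km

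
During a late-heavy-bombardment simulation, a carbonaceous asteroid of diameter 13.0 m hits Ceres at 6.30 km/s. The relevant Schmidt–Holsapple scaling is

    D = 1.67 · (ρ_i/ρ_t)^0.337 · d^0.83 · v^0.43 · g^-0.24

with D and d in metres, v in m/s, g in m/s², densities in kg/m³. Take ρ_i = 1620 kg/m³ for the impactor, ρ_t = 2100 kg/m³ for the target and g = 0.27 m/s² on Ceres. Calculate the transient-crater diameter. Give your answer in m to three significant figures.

D ≈ 758 m

In SI units: v = 6300 m/s.
(ρ_i/ρ_t)^0.337 = (1620/2100)^0.337 = 0.9163
d^0.83 = 13^0.83 = 8.406
v^0.43 = 6300^0.43 = 43.02
g^-0.24 = 0.27^-0.24 = 1.369
D = 1.67 × 0.9163 × 8.406 × 43.02 × 1.369 = 757.6 m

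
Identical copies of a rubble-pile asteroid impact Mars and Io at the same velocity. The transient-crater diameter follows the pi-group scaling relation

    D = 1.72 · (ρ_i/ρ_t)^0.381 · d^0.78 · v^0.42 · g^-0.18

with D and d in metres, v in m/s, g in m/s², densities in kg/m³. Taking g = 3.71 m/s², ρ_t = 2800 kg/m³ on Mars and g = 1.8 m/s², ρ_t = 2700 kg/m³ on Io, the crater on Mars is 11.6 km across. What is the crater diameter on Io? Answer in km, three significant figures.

The impactor-only factors (d, v, ρ_i) cancel in the ratio, leaving D_Io/D_Mars = (g_Io/g_Mars)^-0.18 · (ρ_t,Mars/ρ_t,Io)^0.381.
(1.8/3.71)^-0.18 = 0.4852^-0.18 = 1.139
(2800/2700)^0.381 = 1.037^0.381 = 1.014
Ratio = 1.139 × 1.014 = 1.155
D_Io = 1.155 × 11.6 km = 13.4 km

D ≈ 13.4 km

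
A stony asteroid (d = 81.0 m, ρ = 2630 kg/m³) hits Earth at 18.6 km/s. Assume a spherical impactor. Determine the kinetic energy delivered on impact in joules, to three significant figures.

v = 18600 m/s.
Mass m = (π/6) ρ d³ = (π/6) × 2630 × (81)³ = 7.318 × 10^8 kg
E = ½ m v² = 0.5 × 7.318 × 10^8 × (18600)² = 1.266 × 10^17 J

E ≈ 1.27 × 10^17 J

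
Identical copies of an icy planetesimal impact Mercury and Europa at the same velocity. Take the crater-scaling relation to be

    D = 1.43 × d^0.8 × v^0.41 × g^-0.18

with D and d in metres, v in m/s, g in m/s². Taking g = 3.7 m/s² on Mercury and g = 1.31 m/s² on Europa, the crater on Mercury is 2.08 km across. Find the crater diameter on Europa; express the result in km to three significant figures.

All impactor-dependent factors cancel in the ratio, leaving D_Europa/D_Mercury = (g_Europa/g_Mercury)^-0.18.
(1.31/3.7)^-0.18 = 0.3541^-0.18 = 1.205
D_Europa = 1.205 × 2.08 km = 2.51 km

D ≈ 2.51 km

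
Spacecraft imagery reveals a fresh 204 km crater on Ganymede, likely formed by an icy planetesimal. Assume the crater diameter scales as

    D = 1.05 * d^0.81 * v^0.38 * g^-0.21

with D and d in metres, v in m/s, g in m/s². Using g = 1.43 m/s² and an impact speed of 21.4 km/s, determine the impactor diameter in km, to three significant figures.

Rearranging for d: d = [D / (1.05 · 21400^0.38 · 1.43^-0.21)]^(1/0.81).
D = 204000 m.
21400^0.38 = 44.21
1.43^-0.21 = 0.9276
Denominator = 1.05 × 44.21 × 0.9276 = 43.06
D / 43.06 = 204000 / 43.06 = 4738
d = 4738^(1/0.81) = 4738^1.2346 = 34506 m

d ≈ 34.5 km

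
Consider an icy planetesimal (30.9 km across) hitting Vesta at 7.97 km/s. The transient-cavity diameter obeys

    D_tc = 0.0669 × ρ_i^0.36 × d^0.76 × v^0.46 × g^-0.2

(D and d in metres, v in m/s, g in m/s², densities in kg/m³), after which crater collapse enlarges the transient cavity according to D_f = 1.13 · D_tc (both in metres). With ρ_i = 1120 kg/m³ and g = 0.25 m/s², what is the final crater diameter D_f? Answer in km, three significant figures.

In SI: d = 30900 m, v = 7970 m/s.
ρ_i^0.36 = 1120^0.36 = 12.52
d^0.76 = 30900^0.76 = 2584
v^0.46 = 7970^0.46 = 62.33
g^-0.2 = 0.25^-0.2 = 1.320
D_tc = 0.0669 × 12.52 × 2584 × 62.33 × 1.320 = 1.781 × 10^5 m
D_f = 1.13 × 1.781 × 10^5 = 2.013 × 10^5 m
     = 201.3 km

D_f ≈ 201 km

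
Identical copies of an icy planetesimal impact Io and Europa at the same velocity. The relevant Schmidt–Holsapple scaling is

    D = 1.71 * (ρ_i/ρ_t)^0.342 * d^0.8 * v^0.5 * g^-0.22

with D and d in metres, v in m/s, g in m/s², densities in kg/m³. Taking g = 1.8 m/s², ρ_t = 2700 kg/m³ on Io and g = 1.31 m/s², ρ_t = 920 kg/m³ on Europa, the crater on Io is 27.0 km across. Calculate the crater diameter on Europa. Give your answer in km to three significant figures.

The impactor-only factors (d, v, ρ_i) cancel in the ratio, leaving D_Europa/D_Io = (g_Europa/g_Io)^-0.22 · (ρ_t,Io/ρ_t,Europa)^0.342.
(1.31/1.8)^-0.22 = 0.7278^-0.22 = 1.072
(2700/920)^0.342 = 2.935^0.342 = 1.445
Ratio = 1.072 × 1.445 = 1.549
D_Europa = 1.549 × 27.0 km = 41.8 km

D ≈ 41.8 km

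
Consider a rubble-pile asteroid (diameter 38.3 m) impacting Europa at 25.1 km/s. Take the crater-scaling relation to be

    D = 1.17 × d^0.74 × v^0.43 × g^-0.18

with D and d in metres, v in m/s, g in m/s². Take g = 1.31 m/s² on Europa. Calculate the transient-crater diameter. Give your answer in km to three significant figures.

D ≈ 1.29 km

In SI units: v = 25100 m/s.
d^0.74 = 38.3^0.74 = 14.84
v^0.43 = 25100^0.43 = 77.96
g^-0.18 = 1.31^-0.18 = 0.9526
D = 1.17 × 14.84 × 77.96 × 0.9526 = 1289 m
   = 1.289 km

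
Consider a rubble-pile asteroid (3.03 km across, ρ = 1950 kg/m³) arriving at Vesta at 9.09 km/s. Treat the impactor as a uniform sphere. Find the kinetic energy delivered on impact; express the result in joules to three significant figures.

E ≈ 1.17 × 10^21 J

d = 3030 m; v = 9090 m/s.
Mass m = (π/6) ρ d³ = (π/6) × 1950 × (3030)³ = 2.840 × 10^13 kg
E = ½ m v² = 0.5 × 2.840 × 10^13 × (9090)² = 1.173 × 10^21 J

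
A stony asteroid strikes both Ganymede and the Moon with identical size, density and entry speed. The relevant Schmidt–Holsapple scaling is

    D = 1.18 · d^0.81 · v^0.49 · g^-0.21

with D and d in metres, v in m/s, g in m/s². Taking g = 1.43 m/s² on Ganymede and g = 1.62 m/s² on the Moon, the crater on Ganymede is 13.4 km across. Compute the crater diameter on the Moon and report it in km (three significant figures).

D ≈ 13.1 km

All impactor-dependent factors cancel in the ratio, leaving D_Moon/D_Ganymede = (g_Moon/g_Ganymede)^-0.21.
(1.62/1.43)^-0.21 = 1.133^-0.21 = 0.9741
D_Moon = 0.9741 × 13.4 km = 13.1 km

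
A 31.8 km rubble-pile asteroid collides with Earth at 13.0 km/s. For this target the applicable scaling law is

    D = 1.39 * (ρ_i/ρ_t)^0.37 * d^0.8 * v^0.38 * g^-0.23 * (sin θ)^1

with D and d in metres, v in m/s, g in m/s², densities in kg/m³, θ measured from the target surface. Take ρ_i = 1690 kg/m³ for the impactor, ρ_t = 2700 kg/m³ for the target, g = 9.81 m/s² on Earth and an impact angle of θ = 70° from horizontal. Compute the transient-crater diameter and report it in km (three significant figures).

D ≈ 95.0 km

In SI units: d = 31800 m, v = 13000 m/s.
(ρ_i/ρ_t)^0.37 = (1690/2700)^0.37 = 0.8408
d^0.8 = 31800^0.8 = 3999
v^0.38 = 13000^0.38 = 36.58
g^-0.23 = 9.81^-0.23 = 0.5914
(sin 70°)^1 = 0.9397^1 = 0.9397
D = 1.39 × 0.8408 × 3999 × 36.58 × 0.5914 × 0.9397 = 95011 m
   = 95.01 km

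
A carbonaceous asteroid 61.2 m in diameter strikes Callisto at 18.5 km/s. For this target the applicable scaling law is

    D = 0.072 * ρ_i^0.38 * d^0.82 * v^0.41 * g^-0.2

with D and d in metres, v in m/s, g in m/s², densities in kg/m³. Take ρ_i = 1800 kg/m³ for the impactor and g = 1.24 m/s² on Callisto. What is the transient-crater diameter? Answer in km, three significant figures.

In SI units: v = 18500 m/s.
ρ_i^0.38 = 1800^0.38 = 17.26
d^0.82 = 61.2^0.82 = 29.18
v^0.41 = 18500^0.41 = 56.17
g^-0.2 = 1.24^-0.2 = 0.9579
D = 0.072 × 17.26 × 29.18 × 56.17 × 0.9579 = 1951 m
   = 1.951 km

D ≈ 1.95 km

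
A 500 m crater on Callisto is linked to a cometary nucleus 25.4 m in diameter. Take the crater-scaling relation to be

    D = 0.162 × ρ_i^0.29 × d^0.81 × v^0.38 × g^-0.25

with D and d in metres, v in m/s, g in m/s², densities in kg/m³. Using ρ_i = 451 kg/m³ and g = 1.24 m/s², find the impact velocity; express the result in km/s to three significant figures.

v ≈ 16.8 km/s

Rearranging for v: v = [D / (0.162 · 451^0.29 · 25.4^0.81 · 1.24^-0.25)]^(1/0.38).
451^0.29 = 5.885
25.4^0.81 = 13.74
1.24^-0.25 = 0.9476
Denominator = 0.162 × 5.885 × 13.74 × 0.9476 = 12.41
D / 12.41 = 500 / 12.41 = 40.29
v = 40.29^(1/0.38) = 40.29^2.6316 = 16759 m/s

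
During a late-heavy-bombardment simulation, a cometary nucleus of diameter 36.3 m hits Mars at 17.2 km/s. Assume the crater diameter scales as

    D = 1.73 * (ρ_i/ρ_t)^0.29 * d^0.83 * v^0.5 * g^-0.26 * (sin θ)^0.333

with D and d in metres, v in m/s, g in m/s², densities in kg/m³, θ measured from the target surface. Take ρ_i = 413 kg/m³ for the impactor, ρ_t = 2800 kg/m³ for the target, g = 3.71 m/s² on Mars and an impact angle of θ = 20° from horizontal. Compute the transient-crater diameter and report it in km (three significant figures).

D ≈ 1.28 km

In SI units: v = 17200 m/s.
(ρ_i/ρ_t)^0.29 = (413/2800)^0.29 = 0.5740
d^0.83 = 36.3^0.83 = 19.71
v^0.5 = 17200^0.5 = 131.1
g^-0.26 = 3.71^-0.26 = 0.7112
(sin 20°)^0.333 = 0.3420^0.333 = 0.6996
D = 1.73 × 0.5740 × 19.71 × 131.1 × 0.7112 × 0.6996 = 1277 m
   = 1.277 km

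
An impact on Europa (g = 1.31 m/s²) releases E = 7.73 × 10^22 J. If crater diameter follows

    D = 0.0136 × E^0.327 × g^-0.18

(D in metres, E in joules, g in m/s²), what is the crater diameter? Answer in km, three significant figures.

E^0.327 = (7.73 × 10^22)^0.327 = 3.051 × 10^7
g^-0.18 = 1.31^-0.18 = 0.9526
D = 0.0136 × 3.051 × 10^7 × 0.9526 = 3.953 × 10^5 m
   = 395.3 km

D ≈ 395 km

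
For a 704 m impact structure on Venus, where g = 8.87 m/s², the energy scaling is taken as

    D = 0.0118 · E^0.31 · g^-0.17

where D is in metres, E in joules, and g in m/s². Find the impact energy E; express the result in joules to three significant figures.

Rearranging: E = [D / (0.0118 · g^-0.17)]^(1/0.31).
g^-0.17 = 8.87^-0.17 = 0.6900
D / (0.0118 × 0.6900) = 704 / (8.142 × 10^-3) = 8.647 × 10^4
E = (8.647 × 10^4)^3.2258 = 8.421 × 10^15 J

E ≈ 8.42 × 10^15 J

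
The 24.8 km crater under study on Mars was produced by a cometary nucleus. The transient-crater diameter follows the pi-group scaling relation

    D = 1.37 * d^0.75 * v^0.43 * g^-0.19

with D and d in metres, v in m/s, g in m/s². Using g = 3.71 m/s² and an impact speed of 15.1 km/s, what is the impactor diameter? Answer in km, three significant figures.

d ≈ 2.66 km

Rearranging for d: d = [D / (1.37 · 15100^0.43 · 3.71^-0.19)]^(1/0.75).
D = 24800 m.
15100^0.43 = 62.66
3.71^-0.19 = 0.7795
Denominator = 1.37 × 62.66 × 0.7795 = 66.92
D / 66.92 = 24800 / 66.92 = 370.6
d = 370.6^(1/0.75) = 370.6^1.3333 = 2661 m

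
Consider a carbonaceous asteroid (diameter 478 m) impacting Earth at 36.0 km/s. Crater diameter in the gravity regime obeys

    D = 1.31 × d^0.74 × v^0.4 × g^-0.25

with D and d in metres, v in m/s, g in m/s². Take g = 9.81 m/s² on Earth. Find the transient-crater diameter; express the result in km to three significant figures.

D ≈ 4.73 km

In SI units: v = 36000 m/s.
d^0.74 = 478^0.74 = 96.11
v^0.4 = 36000^0.4 = 66.45
g^-0.25 = 9.81^-0.25 = 0.5650
D = 1.31 × 96.11 × 66.45 × 0.5650 = 4727 m
   = 4.727 km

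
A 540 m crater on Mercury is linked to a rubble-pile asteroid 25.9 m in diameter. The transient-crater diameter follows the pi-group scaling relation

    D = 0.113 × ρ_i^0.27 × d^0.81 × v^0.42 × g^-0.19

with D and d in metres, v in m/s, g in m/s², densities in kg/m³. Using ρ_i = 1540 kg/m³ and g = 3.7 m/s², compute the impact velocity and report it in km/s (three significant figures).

v ≈ 17.5 km/s

Rearranging for v: v = [D / (0.113 · 1540^0.27 · 25.9^0.81 · 3.7^-0.19)]^(1/0.42).
1540^0.27 = 7.255
25.9^0.81 = 13.96
3.7^-0.19 = 0.7799
Denominator = 0.113 × 7.255 × 13.96 × 0.7799 = 8.926
D / 8.926 = 540 / 8.926 = 60.50
v = 60.50^(1/0.42) = 60.50^2.381 = 17473 m/s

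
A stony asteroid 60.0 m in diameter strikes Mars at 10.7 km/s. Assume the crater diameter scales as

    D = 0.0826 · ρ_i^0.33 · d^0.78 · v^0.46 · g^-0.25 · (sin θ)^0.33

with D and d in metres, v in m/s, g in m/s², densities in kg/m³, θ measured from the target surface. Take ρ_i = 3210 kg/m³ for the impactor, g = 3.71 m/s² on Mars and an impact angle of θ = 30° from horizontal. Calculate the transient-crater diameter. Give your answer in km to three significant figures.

D ≈ 1.18 km

In SI units: v = 10700 m/s.
ρ_i^0.33 = 3210^0.33 = 14.36
d^0.78 = 60^0.78 = 24.38
v^0.46 = 10700^0.46 = 71.37
g^-0.25 = 3.71^-0.25 = 0.7205
(sin 30°)^0.33 = 0.5000^0.33 = 0.7955
D = 0.0826 × 14.36 × 24.38 × 71.37 × 0.7205 × 0.7955 = 1183 m
   = 1.183 km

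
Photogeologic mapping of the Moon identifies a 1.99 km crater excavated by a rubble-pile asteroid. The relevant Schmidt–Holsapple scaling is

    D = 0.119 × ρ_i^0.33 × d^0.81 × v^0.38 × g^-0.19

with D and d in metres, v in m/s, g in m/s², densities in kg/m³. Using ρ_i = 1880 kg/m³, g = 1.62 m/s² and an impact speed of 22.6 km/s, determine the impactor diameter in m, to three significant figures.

Rearranging for d: d = [D / (0.119 · 1880^0.33 · 22600^0.38 · 1.62^-0.19)]^(1/0.81).
D = 1990 m.
1880^0.33 = 12.04
22600^0.38 = 45.14
1.62^-0.19 = 0.9124
Denominator = 0.119 × 12.04 × 45.14 × 0.9124 = 59.01
D / 59.01 = 1990 / 59.01 = 33.72
d = 33.72^(1/0.81) = 33.72^1.2346 = 76.97 m

d ≈ 77.0 m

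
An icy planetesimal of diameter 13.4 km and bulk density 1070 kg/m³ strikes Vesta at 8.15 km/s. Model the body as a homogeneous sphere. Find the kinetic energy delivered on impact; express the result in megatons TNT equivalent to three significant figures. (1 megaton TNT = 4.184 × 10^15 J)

E ≈ 1.07 × 10^7 Mt TNT

d = 13400 m; v = 8150 m/s.
Mass m = (π/6) ρ d³ = (π/6) × 1070 × (13400)³ = 1.348 × 10^15 kg
E = ½ m v² = 0.5 × 1.348 × 10^15 × (8150)² = 4.477 × 10^22 J
   = 4.477 × 10^22 / 4.184×10^15 = 1.070 × 10^7 Mt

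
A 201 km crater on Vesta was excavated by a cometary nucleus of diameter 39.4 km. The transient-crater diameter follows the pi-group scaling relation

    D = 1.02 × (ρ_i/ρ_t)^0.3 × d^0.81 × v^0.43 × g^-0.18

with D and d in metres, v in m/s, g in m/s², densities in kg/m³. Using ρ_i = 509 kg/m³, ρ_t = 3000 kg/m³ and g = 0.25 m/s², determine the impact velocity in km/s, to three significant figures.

v ≈ 8.75 km/s

Rearranging for v: v = [D / (1.02 · (509/3000)^0.3 · 39400^0.81 · 0.25^-0.18)]^(1/0.43).
D = 201000 m.
(509/3000)^0.3 = 0.5873
39400^0.81 = 5277
0.25^-0.18 = 1.283
Denominator = 1.02 × 0.5873 × 5277 × 1.283 = 4056
D / 4056 = 201000 / 4056 = 49.56
v = 49.56^(1/0.43) = 49.56^2.3256 = 8754 m/s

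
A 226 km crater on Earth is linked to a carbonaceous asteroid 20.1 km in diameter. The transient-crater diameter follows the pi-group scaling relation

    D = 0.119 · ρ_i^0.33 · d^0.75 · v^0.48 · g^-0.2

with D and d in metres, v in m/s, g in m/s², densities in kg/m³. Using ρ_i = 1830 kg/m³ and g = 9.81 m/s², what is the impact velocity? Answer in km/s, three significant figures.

v ≈ 33.6 km/s

Rearranging for v: v = [D / (0.119 · 1830^0.33 · 20100^0.75 · 9.81^-0.2)]^(1/0.48).
D = 226000 m.
1830^0.33 = 11.93
20100^0.75 = 1688
9.81^-0.2 = 0.6334
Denominator = 0.119 × 11.93 × 1688 × 0.6334 = 1518
D / 1518 = 226000 / 1518 = 148.9
v = 148.9^(1/0.48) = 148.9^2.0833 = 33635 m/s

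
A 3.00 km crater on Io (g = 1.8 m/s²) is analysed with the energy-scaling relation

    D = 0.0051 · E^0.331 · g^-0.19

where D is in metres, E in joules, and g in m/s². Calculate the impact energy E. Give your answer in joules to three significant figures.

Rearranging: E = [D / (0.0051 · g^-0.19)]^(1/0.331).
D = 3000 m.
g^-0.19 = 1.8^-0.19 = 0.8943
D / (0.0051 × 0.8943) = 3000 / (4.561 × 10^-3) = 6.578 × 10^5
E = (6.578 × 10^5)^3.0211 = 3.776 × 10^17 J

E ≈ 3.78 × 10^17 J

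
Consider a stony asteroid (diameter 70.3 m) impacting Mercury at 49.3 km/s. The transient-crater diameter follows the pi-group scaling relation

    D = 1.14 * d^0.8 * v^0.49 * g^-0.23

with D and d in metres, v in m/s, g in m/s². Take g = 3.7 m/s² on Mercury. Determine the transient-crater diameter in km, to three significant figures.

D ≈ 5.05 km

In SI units: v = 49300 m/s.
d^0.8 = 70.3^0.8 = 30.03
v^0.49 = 49300^0.49 = 199.3
g^-0.23 = 3.7^-0.23 = 0.7401
D = 1.14 × 30.03 × 199.3 × 0.7401 = 5050 m
   = 5.050 km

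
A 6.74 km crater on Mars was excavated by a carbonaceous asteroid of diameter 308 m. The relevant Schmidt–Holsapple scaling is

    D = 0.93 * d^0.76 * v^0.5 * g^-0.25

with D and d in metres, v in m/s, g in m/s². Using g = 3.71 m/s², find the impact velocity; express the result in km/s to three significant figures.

Rearranging for v: v = [D / (0.93 · 308^0.76 · 3.71^-0.25)]^(1/0.5).
D = 6740 m.
308^0.76 = 77.86
3.71^-0.25 = 0.7205
Denominator = 0.93 × 77.86 × 0.7205 = 52.17
D / 52.17 = 6740 / 52.17 = 129.2
v = 129.2^(1/0.5) = 129.2^2 = 16693 m/s

v ≈ 16.7 km/s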